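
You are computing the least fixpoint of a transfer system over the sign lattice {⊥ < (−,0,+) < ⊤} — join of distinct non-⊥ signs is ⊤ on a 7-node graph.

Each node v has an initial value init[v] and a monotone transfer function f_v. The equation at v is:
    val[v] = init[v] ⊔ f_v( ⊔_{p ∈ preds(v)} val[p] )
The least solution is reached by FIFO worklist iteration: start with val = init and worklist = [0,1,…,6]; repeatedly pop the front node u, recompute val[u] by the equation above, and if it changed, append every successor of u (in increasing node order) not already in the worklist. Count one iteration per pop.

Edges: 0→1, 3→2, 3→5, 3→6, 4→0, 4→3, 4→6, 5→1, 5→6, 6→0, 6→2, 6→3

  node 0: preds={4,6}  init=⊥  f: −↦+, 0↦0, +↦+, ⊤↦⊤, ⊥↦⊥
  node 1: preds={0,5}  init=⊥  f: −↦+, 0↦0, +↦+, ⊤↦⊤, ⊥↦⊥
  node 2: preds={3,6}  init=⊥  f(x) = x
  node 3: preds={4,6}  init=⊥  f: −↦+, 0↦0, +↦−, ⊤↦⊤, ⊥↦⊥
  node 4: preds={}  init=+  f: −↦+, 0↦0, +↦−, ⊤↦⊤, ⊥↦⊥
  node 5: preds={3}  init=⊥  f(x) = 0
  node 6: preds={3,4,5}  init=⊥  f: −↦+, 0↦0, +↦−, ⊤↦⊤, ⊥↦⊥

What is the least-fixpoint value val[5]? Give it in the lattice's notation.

Trace (15 dequeues):
  [1] u=0 | in + | out + | prev ⊥ | push {}
  [2] u=1 | in + | out + | prev ⊥ | push {}
  [3] u=2 | in ⊥ | out ⊥ | ==
  [4] u=3 | in + | out − | prev ⊥ | push {2}
  [5] u=4 | in ⊥ | out + | ==
  [6] u=5 | in − | out 0 | prev ⊥ | push {1}
  [7] u=6 | in ⊤ | out ⊤ | prev ⊥ | push {0,3}
  [8] u=2 | in ⊤ | out ⊤ | prev ⊥ | push {}
  [9] u=1 | in ⊤ | out ⊤ | prev + | push {}
  [10] u=0 | in ⊤ | out ⊤ | prev + | push {1}
  [11] u=3 | in ⊤ | out ⊤ | prev − | push {2,5,6}
  [12] u=1 | in ⊤ | out ⊤ | ==
  [13] u=2 | in ⊤ | out ⊤ | ==
  [14] u=5 | in ⊤ | out 0 | ==
  [15] u=6 | in ⊤ | out ⊤ | ==

Converged values:
  [0] ⊤
  [1] ⊤
  [2] ⊤
  [3] ⊤
  [4] +
  [5] 0
  [6] ⊤

0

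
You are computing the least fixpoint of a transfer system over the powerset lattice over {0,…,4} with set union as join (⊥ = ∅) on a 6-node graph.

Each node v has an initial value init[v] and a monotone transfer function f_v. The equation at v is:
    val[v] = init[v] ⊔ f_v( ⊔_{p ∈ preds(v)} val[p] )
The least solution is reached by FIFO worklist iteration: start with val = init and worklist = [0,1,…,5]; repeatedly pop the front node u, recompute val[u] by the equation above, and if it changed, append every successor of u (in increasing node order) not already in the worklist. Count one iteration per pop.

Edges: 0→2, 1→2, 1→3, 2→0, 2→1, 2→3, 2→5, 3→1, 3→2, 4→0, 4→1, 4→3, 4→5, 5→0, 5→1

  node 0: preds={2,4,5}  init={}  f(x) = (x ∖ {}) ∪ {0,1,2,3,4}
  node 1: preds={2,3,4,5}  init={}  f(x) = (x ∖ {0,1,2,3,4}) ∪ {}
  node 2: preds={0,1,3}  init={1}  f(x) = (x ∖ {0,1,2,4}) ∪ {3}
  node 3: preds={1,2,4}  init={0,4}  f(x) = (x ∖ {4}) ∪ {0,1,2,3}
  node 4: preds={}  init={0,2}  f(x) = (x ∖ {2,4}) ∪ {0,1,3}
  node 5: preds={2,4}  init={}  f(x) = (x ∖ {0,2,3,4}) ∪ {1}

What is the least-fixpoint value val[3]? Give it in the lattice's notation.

Iteration log — 10 steps:
  step 1. node 0  ⊔preds={0,1,2}  new={0,1,2,3,4}  old={}  +wl: 
  step 2. node 1  ⊔preds={0,1,2,4}  new={}  stable
  step 3. node 2  ⊔preds={0,1,2,3,4}  new={1,3}  old={1}  +wl: 0,1
  step 4. node 3  ⊔preds={0,1,2,3}  new={0,1,2,3,4}  old={0,4}  +wl: 2
  step 5. node 4  ⊔preds={}  new={0,1,2,3}  old={0,2}  +wl: 3
  step 6. node 5  ⊔preds={0,1,2,3}  new={1}  old={}  +wl: 
  step 7. node 0  ⊔preds={0,1,2,3}  new={0,1,2,3,4}  stable
  step 8. node 1  ⊔preds={0,1,2,3,4}  new={}  stable
  step 9. node 2  ⊔preds={0,1,2,3,4}  new={1,3}  stable
  step 10. node 3  ⊔preds={0,1,2,3}  new={0,1,2,3,4}  stable

Least fixpoint reached:
  node 0: {0,1,2,3,4}
  node 1: {}
  node 2: {1,3}
  node 3: {0,1,2,3,4}
  node 4: {0,1,2,3}
  node 5: {1}

{0,1,2,3,4}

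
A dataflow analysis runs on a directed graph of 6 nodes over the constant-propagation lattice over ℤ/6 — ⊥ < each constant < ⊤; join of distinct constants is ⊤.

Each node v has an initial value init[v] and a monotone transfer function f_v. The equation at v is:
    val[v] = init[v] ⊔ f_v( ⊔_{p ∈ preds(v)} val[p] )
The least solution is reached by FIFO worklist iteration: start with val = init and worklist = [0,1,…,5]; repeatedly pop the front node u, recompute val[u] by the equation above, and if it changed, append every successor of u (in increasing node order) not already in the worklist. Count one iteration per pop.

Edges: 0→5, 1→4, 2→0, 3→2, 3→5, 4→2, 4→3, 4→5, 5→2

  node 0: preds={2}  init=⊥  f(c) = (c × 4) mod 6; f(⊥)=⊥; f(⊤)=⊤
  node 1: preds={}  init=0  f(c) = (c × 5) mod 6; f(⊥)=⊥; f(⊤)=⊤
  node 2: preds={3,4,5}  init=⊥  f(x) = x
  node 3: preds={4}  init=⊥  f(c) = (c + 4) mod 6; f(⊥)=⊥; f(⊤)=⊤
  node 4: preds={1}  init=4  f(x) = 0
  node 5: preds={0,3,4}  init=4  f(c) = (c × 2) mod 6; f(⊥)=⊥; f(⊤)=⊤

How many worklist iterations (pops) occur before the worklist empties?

13

Iteration log — 13 steps:
  step 1. node 0  ⊔preds=⊥  new=⊥  stable
  step 2. node 1  ⊔preds=⊥  new=0  stable
  step 3. node 2  ⊔preds=4  new=4  old=⊥  +wl: 0
  step 4. node 3  ⊔preds=4  new=2  old=⊥  +wl: 2
  step 5. node 4  ⊔preds=0  new=⊤  old=4  +wl: 3
  step 6. node 5  ⊔preds=⊤  new=⊤  old=4  +wl: 
  step 7. node 0  ⊔preds=4  new=4  old=⊥  +wl: 5
  step 8. node 2  ⊔preds=⊤  new=⊤  old=4  +wl: 0
  step 9. node 3  ⊔preds=⊤  new=⊤  old=2  +wl: 2
  step 10. node 5  ⊔preds=⊤  new=⊤  stable
  step 11. node 0  ⊔preds=⊤  new=⊤  old=4  +wl: 5
  step 12. node 2  ⊔preds=⊤  new=⊤  stable
  step 13. node 5  ⊔preds=⊤  new=⊤  stable

Least fixpoint reached:
  node 0: ⊤
  node 1: 0
  node 2: ⊤
  node 3: ⊤
  node 4: ⊤
  node 5: ⊤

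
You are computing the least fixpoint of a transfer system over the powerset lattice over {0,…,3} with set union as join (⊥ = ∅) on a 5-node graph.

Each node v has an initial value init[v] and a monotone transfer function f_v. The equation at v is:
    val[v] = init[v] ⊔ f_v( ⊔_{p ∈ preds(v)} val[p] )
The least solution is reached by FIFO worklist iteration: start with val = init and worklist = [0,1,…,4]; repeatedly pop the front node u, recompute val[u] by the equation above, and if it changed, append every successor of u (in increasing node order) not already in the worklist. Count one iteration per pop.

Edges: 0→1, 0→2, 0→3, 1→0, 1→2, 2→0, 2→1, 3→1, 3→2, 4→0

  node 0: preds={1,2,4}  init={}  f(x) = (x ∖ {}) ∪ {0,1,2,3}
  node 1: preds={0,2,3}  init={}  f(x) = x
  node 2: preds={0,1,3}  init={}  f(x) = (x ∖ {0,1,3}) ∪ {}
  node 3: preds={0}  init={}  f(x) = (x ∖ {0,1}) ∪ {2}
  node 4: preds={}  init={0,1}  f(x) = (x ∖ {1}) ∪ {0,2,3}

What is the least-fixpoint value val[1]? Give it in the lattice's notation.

Worklist (8 pops):
  #1 pop 0: in={0,1} → {0,1,2,3} (was {}); enqueue []
  #2 pop 1: in={0,1,2,3} → {0,1,2,3} (was {}); enqueue [0]
  #3 pop 2: in={0,1,2,3} → {2} (was {}); enqueue [1]
  #4 pop 3: in={0,1,2,3} → {2,3} (was {}); enqueue [2]
  #5 pop 4: in={} → {0,1,2,3} (was {0,1}); enqueue []
  #6 pop 0: in={0,1,2,3} → {0,1,2,3} (no change)
  #7 pop 1: in={0,1,2,3} → {0,1,2,3} (no change)
  #8 pop 2: in={0,1,2,3} → {2} (no change)

Fixpoint:
  val[0] = {0,1,2,3}
  val[1] = {0,1,2,3}
  val[2] = {2}
  val[3] = {2,3}
  val[4] = {0,1,2,3}

{0,1,2,3}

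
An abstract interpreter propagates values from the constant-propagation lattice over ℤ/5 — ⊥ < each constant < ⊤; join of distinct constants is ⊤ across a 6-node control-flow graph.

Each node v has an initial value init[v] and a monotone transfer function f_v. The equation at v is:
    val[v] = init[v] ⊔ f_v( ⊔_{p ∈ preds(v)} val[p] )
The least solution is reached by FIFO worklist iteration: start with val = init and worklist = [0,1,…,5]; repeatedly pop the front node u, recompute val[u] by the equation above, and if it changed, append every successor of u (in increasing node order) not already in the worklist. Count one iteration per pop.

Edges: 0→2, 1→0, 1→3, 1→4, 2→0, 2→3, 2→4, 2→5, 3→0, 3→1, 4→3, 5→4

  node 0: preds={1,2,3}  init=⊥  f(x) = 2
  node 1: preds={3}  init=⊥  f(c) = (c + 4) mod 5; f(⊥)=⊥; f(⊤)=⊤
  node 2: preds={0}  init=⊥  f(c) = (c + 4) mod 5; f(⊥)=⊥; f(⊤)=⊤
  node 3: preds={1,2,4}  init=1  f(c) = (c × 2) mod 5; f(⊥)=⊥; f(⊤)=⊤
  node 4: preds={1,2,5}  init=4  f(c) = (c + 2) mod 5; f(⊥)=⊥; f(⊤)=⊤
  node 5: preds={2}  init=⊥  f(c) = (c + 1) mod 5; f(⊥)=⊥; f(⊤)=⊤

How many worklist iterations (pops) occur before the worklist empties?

Worklist (11 pops):
  #1 pop 0: in=1 → 2 (was ⊥); enqueue []
  #2 pop 1: in=1 → 0 (was ⊥); enqueue [0]
  #3 pop 2: in=2 → 1 (was ⊥); enqueue []
  #4 pop 3: in=⊤ → ⊤ (was 1); enqueue [1]
  #5 pop 4: in=⊤ → ⊤ (was 4); enqueue [3]
  #6 pop 5: in=1 → 2 (was ⊥); enqueue [4]
  #7 pop 0: in=⊤ → 2 (no change)
  #8 pop 1: in=⊤ → ⊤ (was 0); enqueue [0]
  #9 pop 3: in=⊤ → ⊤ (no change)
  #10 pop 4: in=⊤ → ⊤ (no change)
  #11 pop 0: in=⊤ → 2 (no change)

Fixpoint:
  val[0] = 2
  val[1] = ⊤
  val[2] = 1
  val[3] = ⊤
  val[4] = ⊤
  val[5] = 2

11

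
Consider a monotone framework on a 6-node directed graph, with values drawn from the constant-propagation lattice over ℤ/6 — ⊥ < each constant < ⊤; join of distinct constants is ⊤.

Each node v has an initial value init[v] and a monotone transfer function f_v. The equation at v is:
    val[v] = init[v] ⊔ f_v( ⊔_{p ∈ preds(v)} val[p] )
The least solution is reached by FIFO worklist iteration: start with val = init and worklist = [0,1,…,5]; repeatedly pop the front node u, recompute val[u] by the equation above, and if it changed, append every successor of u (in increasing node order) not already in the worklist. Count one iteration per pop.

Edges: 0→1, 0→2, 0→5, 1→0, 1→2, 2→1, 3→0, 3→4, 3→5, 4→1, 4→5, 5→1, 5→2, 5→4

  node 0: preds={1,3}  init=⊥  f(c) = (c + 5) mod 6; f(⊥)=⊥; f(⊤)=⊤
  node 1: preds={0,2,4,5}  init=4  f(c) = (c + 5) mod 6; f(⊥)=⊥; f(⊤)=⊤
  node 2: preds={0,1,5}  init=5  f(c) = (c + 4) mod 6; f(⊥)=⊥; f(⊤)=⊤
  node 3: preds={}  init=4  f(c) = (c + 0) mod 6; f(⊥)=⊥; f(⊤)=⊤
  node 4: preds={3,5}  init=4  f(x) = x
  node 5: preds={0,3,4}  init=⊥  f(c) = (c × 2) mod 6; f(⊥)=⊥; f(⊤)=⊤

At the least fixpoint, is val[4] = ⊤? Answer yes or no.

yes

Iteration log — 12 steps:
  step 1. node 0  ⊔preds=4  new=3  old=⊥  +wl: 
  step 2. node 1  ⊔preds=⊤  new=⊤  old=4  +wl: 0
  step 3. node 2  ⊔preds=⊤  new=⊤  old=5  +wl: 1
  step 4. node 3  ⊔preds=⊥  new=4  stable
  step 5. node 4  ⊔preds=4  new=4  stable
  step 6. node 5  ⊔preds=⊤  new=⊤  old=⊥  +wl: 2,4
  step 7. node 0  ⊔preds=⊤  new=⊤  old=3  +wl: 5
  step 8. node 1  ⊔preds=⊤  new=⊤  stable
  step 9. node 2  ⊔preds=⊤  new=⊤  stable
  step 10. node 4  ⊔preds=⊤  new=⊤  old=4  +wl: 1
  step 11. node 5  ⊔preds=⊤  new=⊤  stable
  step 12. node 1  ⊔preds=⊤  new=⊤  stable

Least fixpoint reached:
  node 0: ⊤
  node 1: ⊤
  node 2: ⊤
  node 3: 4
  node 4: ⊤
  node 5: ⊤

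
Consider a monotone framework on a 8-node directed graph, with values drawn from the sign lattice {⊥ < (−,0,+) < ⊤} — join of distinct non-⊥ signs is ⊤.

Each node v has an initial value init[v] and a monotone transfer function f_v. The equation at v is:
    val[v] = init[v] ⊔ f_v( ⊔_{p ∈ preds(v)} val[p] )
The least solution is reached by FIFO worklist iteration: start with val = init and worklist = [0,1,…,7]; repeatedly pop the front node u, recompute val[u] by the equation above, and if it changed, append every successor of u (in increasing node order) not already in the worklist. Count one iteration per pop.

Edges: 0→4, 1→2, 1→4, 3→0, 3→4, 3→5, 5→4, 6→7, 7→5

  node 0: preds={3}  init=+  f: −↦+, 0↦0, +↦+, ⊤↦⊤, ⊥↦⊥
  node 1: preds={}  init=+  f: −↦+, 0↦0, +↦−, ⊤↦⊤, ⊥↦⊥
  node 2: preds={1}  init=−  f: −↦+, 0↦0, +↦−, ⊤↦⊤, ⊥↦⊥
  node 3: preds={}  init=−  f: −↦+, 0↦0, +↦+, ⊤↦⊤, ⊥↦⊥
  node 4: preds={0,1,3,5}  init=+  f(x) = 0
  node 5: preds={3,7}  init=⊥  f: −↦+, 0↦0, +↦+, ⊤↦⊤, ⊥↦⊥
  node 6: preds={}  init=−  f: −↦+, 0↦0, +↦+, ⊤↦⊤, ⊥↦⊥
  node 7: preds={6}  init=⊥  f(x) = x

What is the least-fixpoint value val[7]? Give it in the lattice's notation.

−

Worklist (10 pops):
  #1 pop 0: in=− → + (no change)
  #2 pop 1: in=⊥ → + (no change)
  #3 pop 2: in=+ → − (no change)
  #4 pop 3: in=⊥ → − (no change)
  #5 pop 4: in=⊤ → ⊤ (was +); enqueue []
  #6 pop 5: in=− → + (was ⊥); enqueue [4]
  #7 pop 6: in=⊥ → − (no change)
  #8 pop 7: in=− → − (was ⊥); enqueue [5]
  #9 pop 4: in=⊤ → ⊤ (no change)
  #10 pop 5: in=− → + (no change)

Fixpoint:
  val[0] = +
  val[1] = +
  val[2] = −
  val[3] = −
  val[4] = ⊤
  val[5] = +
  val[6] = −
  val[7] = −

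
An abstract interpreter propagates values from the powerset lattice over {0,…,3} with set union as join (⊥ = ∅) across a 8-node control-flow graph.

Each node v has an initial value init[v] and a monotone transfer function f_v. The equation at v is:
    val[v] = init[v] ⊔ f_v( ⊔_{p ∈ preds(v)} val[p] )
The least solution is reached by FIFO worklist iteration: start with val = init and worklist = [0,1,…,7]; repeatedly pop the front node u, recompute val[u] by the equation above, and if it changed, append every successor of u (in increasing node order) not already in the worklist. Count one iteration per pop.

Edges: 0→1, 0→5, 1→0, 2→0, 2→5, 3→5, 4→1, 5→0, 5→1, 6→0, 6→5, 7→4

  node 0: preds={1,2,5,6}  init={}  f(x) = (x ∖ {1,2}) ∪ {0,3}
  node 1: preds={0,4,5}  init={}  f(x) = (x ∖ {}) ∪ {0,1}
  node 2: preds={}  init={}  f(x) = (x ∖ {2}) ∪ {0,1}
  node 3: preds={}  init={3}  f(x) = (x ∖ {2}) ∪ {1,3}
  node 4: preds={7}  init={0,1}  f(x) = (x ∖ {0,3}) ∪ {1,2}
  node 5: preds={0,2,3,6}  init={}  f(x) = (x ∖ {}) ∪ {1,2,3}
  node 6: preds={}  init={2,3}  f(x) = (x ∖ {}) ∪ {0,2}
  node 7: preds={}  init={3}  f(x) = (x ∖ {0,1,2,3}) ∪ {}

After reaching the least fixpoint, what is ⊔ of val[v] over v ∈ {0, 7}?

{0,3}

Trace (12 dequeues):
  [1] u=0 | in {2,3} | out {0,3} | prev {} | push {}
  [2] u=1 | in {0,1,3} | out {0,1,3} | prev {} | push {0}
  [3] u=2 | in {} | out {0,1} | prev {} | push {}
  [4] u=3 | in {} | out {1,3} | prev {3} | push {}
  [5] u=4 | in {3} | out {0,1,2} | prev {0,1} | push {1}
  [6] u=5 | in {0,1,2,3} | out {0,1,2,3} | prev {} | push {}
  [7] u=6 | in {} | out {0,2,3} | prev {2,3} | push {5}
  [8] u=7 | in {} | out {3} | ==
  [9] u=0 | in {0,1,2,3} | out {0,3} | ==
  [10] u=1 | in {0,1,2,3} | out {0,1,2,3} | prev {0,1,3} | push {0}
  [11] u=5 | in {0,1,2,3} | out {0,1,2,3} | ==
  [12] u=0 | in {0,1,2,3} | out {0,3} | ==

Converged values:
  [0] {0,3}
  [1] {0,1,2,3}
  [2] {0,1}
  [3] {1,3}
  [4] {0,1,2}
  [5] {0,1,2,3}
  [6] {0,2,3}
  [7] {3}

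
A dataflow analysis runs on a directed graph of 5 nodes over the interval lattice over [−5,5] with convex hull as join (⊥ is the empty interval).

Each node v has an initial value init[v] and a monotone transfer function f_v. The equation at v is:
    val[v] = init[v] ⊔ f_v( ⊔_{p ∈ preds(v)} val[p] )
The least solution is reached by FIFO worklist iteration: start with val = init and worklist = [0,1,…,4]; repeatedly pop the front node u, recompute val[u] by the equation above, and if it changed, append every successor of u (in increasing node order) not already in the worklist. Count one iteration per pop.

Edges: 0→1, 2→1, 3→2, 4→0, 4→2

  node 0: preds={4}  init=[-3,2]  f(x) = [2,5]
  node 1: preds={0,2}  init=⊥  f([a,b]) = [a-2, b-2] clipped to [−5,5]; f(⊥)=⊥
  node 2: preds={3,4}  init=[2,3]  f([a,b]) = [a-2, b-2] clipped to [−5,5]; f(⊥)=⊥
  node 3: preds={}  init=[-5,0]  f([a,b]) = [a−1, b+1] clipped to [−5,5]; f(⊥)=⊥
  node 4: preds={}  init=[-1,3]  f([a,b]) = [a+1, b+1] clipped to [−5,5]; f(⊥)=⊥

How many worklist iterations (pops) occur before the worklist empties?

6

Worklist (6 pops):
  #1 pop 0: in=[-1,3] → [-3,5] (was [-3,2]); enqueue []
  #2 pop 1: in=[-3,5] → [-5,3] (was ⊥); enqueue []
  #3 pop 2: in=[-5,3] → [-5,3] (was [2,3]); enqueue [1]
  #4 pop 3: in=⊥ → [-5,0] (no change)
  #5 pop 4: in=⊥ → [-1,3] (no change)
  #6 pop 1: in=[-5,5] → [-5,3] (no change)

Fixpoint:
  val[0] = [-3,5]
  val[1] = [-5,3]
  val[2] = [-5,3]
  val[3] = [-5,0]
  val[4] = [-1,3]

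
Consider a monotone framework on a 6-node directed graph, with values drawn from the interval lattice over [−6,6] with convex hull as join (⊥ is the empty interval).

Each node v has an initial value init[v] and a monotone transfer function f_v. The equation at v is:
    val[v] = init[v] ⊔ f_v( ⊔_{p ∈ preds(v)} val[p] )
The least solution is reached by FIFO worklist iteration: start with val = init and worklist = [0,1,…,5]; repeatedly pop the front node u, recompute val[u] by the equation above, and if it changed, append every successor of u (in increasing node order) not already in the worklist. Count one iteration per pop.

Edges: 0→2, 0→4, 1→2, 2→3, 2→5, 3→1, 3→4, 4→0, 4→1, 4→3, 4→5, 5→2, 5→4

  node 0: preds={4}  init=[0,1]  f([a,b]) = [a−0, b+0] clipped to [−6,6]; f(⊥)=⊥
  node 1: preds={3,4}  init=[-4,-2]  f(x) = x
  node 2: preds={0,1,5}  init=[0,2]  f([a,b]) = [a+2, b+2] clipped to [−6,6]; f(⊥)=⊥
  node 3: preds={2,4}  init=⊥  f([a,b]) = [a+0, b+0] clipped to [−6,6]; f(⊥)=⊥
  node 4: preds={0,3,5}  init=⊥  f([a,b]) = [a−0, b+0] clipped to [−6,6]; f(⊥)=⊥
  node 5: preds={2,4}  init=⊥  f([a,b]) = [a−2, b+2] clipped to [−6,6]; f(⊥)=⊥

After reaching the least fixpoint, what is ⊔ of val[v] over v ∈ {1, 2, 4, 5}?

[-6,6]

Trace (24 dequeues):
  [1] u=0 | in ⊥ | out [0,1] | ==
  [2] u=1 | in ⊥ | out [-4,-2] | ==
  [3] u=2 | in [-4,1] | out [-2,3] | prev [0,2] | push {}
  [4] u=3 | in [-2,3] | out [-2,3] | prev ⊥ | push {1}
  [5] u=4 | in [-2,3] | out [-2,3] | prev ⊥ | push {0,3}
  [6] u=5 | in [-2,3] | out [-4,5] | prev ⊥ | push {2,4}
  [7] u=1 | in [-2,3] | out [-4,3] | prev [-4,-2] | push {}
  [8] u=0 | in [-2,3] | out [-2,3] | prev [0,1] | push {}
  [9] u=3 | in [-2,3] | out [-2,3] | ==
  [10] u=2 | in [-4,5] | out [-2,6] | prev [-2,3] | push {3,5}
  [11] u=4 | in [-4,5] | out [-4,5] | prev [-2,3] | push {0,1}
  [12] u=3 | in [-4,6] | out [-4,6] | prev [-2,3] | push {4}
  [13] u=5 | in [-4,6] | out [-6,6] | prev [-4,5] | push {2}
  [14] u=0 | in [-4,5] | out [-4,5] | prev [-2,3] | push {}
  [15] u=1 | in [-4,6] | out [-4,6] | prev [-4,3] | push {}
  [16] u=4 | in [-6,6] | out [-6,6] | prev [-4,5] | push {0,1,3,5}
  [17] u=2 | in [-6,6] | out [-4,6] | prev [-2,6] | push {}
  [18] u=0 | in [-6,6] | out [-6,6] | prev [-4,5] | push {2,4}
  [19] u=1 | in [-6,6] | out [-6,6] | prev [-4,6] | push {}
  [20] u=3 | in [-6,6] | out [-6,6] | prev [-4,6] | push {1}
  [21] u=5 | in [-6,6] | out [-6,6] | ==
  [22] u=2 | in [-6,6] | out [-4,6] | ==
  [23] u=4 | in [-6,6] | out [-6,6] | ==
  [24] u=1 | in [-6,6] | out [-6,6] | ==

Converged values:
  [0] [-6,6]
  [1] [-6,6]
  [2] [-4,6]
  [3] [-6,6]
  [4] [-6,6]
  [5] [-6,6]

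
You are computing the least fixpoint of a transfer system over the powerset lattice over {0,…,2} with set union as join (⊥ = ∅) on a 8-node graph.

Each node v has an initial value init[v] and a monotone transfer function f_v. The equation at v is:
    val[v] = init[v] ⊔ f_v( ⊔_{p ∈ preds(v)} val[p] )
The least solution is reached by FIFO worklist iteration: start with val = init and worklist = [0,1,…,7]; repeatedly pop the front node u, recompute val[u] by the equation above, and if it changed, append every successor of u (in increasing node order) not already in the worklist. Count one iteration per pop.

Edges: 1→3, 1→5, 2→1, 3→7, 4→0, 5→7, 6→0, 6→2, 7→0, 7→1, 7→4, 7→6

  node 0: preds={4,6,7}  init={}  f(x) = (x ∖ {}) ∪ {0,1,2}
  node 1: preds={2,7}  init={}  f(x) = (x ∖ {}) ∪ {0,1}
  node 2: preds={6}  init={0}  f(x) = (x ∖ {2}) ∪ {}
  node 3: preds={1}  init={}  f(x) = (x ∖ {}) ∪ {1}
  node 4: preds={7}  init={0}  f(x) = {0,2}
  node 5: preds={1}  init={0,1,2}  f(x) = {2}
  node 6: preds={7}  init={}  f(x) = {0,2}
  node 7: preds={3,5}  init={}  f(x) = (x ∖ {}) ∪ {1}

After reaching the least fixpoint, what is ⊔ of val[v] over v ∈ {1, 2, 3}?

{0,1,2}

Trace (16 dequeues):
  [1] u=0 | in {0} | out {0,1,2} | prev {} | push {}
  [2] u=1 | in {0} | out {0,1} | prev {} | push {}
  [3] u=2 | in {} | out {0} | ==
  [4] u=3 | in {0,1} | out {0,1} | prev {} | push {}
  [5] u=4 | in {} | out {0,2} | prev {0} | push {0}
  [6] u=5 | in {0,1} | out {0,1,2} | ==
  [7] u=6 | in {} | out {0,2} | prev {} | push {2}
  [8] u=7 | in {0,1,2} | out {0,1,2} | prev {} | push {1,4,6}
  [9] u=0 | in {0,1,2} | out {0,1,2} | ==
  [10] u=2 | in {0,2} | out {0} | ==
  [11] u=1 | in {0,1,2} | out {0,1,2} | prev {0,1} | push {3,5}
  [12] u=4 | in {0,1,2} | out {0,2} | ==
  [13] u=6 | in {0,1,2} | out {0,2} | ==
  [14] u=3 | in {0,1,2} | out {0,1,2} | prev {0,1} | push {7}
  [15] u=5 | in {0,1,2} | out {0,1,2} | ==
  [16] u=7 | in {0,1,2} | out {0,1,2} | ==

Converged values:
  [0] {0,1,2}
  [1] {0,1,2}
  [2] {0}
  [3] {0,1,2}
  [4] {0,2}
  [5] {0,1,2}
  [6] {0,2}
  [7] {0,1,2}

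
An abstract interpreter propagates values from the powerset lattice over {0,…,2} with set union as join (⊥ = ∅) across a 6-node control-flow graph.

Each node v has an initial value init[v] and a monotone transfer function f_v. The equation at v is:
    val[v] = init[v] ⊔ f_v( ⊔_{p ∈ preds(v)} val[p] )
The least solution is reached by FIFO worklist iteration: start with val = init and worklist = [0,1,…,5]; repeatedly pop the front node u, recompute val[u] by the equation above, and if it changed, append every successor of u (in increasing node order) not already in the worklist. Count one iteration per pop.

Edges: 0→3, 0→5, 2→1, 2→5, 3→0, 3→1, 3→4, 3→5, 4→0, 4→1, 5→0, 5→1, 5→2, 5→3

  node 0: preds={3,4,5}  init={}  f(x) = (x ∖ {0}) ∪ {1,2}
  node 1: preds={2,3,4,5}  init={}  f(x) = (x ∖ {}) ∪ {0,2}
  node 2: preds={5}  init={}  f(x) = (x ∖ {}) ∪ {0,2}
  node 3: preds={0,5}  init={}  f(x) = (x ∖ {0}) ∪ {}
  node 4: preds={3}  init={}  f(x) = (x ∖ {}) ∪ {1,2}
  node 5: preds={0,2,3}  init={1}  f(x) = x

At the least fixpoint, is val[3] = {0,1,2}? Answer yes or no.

no

Worklist (10 pops):
  #1 pop 0: in={1} → {1,2} (was {}); enqueue []
  #2 pop 1: in={1} → {0,1,2} (was {}); enqueue []
  #3 pop 2: in={1} → {0,1,2} (was {}); enqueue [1]
  #4 pop 3: in={1,2} → {1,2} (was {}); enqueue [0]
  #5 pop 4: in={1,2} → {1,2} (was {}); enqueue []
  #6 pop 5: in={0,1,2} → {0,1,2} (was {1}); enqueue [2,3]
  #7 pop 1: in={0,1,2} → {0,1,2} (no change)
  #8 pop 0: in={0,1,2} → {1,2} (no change)
  #9 pop 2: in={0,1,2} → {0,1,2} (no change)
  #10 pop 3: in={0,1,2} → {1,2} (no change)

Fixpoint:
  val[0] = {1,2}
  val[1] = {0,1,2}
  val[2] = {0,1,2}
  val[3] = {1,2}
  val[4] = {1,2}
  val[5] = {0,1,2}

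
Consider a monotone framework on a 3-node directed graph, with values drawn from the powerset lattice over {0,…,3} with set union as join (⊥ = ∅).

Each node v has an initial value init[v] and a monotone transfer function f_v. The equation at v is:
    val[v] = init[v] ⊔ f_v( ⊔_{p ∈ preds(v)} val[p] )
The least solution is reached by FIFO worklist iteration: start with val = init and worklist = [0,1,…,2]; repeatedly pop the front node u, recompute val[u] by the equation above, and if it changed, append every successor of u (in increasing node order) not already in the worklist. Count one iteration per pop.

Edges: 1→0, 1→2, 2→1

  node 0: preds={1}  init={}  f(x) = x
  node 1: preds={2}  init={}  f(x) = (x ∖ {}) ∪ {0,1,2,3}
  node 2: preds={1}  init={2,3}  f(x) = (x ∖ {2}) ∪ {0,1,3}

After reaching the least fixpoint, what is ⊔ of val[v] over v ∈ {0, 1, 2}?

Iteration log — 5 steps:
  step 1. node 0  ⊔preds={}  new={}  stable
  step 2. node 1  ⊔preds={2,3}  new={0,1,2,3}  old={}  +wl: 0
  step 3. node 2  ⊔preds={0,1,2,3}  new={0,1,2,3}  old={2,3}  +wl: 1
  step 4. node 0  ⊔preds={0,1,2,3}  new={0,1,2,3}  old={}  +wl: 
  step 5. node 1  ⊔preds={0,1,2,3}  new={0,1,2,3}  stable

Least fixpoint reached:
  node 0: {0,1,2,3}
  node 1: {0,1,2,3}
  node 2: {0,1,2,3}

{0,1,2,3}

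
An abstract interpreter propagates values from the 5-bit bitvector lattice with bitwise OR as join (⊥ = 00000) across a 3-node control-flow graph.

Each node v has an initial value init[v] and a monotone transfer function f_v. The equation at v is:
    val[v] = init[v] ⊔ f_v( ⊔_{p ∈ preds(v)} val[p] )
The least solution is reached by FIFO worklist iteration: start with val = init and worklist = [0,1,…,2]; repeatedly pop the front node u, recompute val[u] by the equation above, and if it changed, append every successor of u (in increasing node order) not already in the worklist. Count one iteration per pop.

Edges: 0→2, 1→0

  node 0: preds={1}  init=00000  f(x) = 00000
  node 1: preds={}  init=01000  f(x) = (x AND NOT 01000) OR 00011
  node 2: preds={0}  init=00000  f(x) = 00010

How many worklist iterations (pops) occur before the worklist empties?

Iteration log — 4 steps:
  step 1. node 0  ⊔preds=01000  new=00000  stable
  step 2. node 1  ⊔preds=00000  new=01011  old=01000  +wl: 0
  step 3. node 2  ⊔preds=00000  new=00010  old=00000  +wl: 
  step 4. node 0  ⊔preds=01011  new=00000  stable

Least fixpoint reached:
  node 0: 00000
  node 1: 01011
  node 2: 00010

4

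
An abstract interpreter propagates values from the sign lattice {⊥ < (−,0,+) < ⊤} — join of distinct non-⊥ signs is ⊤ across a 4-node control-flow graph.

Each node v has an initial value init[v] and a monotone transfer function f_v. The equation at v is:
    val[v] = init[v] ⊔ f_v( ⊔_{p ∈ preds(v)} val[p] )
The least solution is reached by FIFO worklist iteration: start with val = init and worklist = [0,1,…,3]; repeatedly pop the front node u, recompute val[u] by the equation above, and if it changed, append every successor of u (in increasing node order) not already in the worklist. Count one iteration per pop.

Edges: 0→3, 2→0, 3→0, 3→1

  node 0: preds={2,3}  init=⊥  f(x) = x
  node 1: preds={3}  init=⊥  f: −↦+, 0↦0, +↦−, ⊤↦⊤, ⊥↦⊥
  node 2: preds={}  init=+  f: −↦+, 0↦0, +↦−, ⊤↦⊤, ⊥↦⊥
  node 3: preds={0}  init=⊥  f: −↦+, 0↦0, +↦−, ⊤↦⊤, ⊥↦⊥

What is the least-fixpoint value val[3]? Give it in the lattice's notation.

⊤

Iteration log — 9 steps:
  step 1. node 0  ⊔preds=+  new=+  old=⊥  +wl: 
  step 2. node 1  ⊔preds=⊥  new=⊥  stable
  step 3. node 2  ⊔preds=⊥  new=+  stable
  step 4. node 3  ⊔preds=+  new=−  old=⊥  +wl: 0,1
  step 5. node 0  ⊔preds=⊤  new=⊤  old=+  +wl: 3
  step 6. node 1  ⊔preds=−  new=+  old=⊥  +wl: 
  step 7. node 3  ⊔preds=⊤  new=⊤  old=−  +wl: 0,1
  step 8. node 0  ⊔preds=⊤  new=⊤  stable
  step 9. node 1  ⊔preds=⊤  new=⊤  old=+  +wl: 

Least fixpoint reached:
  node 0: ⊤
  node 1: ⊤
  node 2: +
  node 3: ⊤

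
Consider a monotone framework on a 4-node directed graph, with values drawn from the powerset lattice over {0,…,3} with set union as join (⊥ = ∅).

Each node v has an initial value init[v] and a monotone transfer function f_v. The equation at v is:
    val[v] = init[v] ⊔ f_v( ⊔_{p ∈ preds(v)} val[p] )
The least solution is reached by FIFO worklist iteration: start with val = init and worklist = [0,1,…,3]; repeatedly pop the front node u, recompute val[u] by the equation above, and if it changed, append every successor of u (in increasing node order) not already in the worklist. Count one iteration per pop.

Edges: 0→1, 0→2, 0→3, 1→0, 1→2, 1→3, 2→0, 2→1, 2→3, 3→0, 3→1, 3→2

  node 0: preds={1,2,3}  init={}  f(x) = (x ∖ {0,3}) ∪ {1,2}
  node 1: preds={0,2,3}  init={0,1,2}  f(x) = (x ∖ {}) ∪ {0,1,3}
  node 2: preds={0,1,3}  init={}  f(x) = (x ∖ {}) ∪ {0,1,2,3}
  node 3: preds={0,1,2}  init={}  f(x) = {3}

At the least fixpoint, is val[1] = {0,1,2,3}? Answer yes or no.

Worklist (7 pops):
  #1 pop 0: in={0,1,2} → {1,2} (was {}); enqueue []
  #2 pop 1: in={1,2} → {0,1,2,3} (was {0,1,2}); enqueue [0]
  #3 pop 2: in={0,1,2,3} → {0,1,2,3} (was {}); enqueue [1]
  #4 pop 3: in={0,1,2,3} → {3} (was {}); enqueue [2]
  #5 pop 0: in={0,1,2,3} → {1,2} (no change)
  #6 pop 1: in={0,1,2,3} → {0,1,2,3} (no change)
  #7 pop 2: in={0,1,2,3} → {0,1,2,3} (no change)

Fixpoint:
  val[0] = {1,2}
  val[1] = {0,1,2,3}
  val[2] = {0,1,2,3}
  val[3] = {3}

yes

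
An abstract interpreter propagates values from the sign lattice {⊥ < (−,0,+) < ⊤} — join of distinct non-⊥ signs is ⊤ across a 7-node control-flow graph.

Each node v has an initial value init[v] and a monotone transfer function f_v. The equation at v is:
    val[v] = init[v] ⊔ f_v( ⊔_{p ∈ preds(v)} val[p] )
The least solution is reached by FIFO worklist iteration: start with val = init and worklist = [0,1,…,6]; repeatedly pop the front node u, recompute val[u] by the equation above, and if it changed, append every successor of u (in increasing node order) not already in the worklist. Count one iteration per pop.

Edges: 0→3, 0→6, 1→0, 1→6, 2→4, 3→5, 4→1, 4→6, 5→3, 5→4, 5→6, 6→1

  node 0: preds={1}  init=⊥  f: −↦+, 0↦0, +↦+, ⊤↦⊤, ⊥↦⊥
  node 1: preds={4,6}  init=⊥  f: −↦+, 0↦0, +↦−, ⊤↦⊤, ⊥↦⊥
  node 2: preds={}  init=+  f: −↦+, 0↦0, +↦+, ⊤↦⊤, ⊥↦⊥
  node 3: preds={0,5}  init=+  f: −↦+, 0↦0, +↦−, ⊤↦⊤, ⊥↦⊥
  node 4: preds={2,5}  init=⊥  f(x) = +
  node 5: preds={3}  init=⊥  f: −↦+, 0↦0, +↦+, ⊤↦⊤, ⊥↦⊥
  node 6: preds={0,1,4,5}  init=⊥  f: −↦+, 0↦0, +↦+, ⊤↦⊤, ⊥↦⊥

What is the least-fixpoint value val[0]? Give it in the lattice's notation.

⊤

Iteration log — 20 steps:
  step 1. node 0  ⊔preds=⊥  new=⊥  stable
  step 2. node 1  ⊔preds=⊥  new=⊥  stable
  step 3. node 2  ⊔preds=⊥  new=+  stable
  step 4. node 3  ⊔preds=⊥  new=+  stable
  step 5. node 4  ⊔preds=+  new=+  old=⊥  +wl: 1
  step 6. node 5  ⊔preds=+  new=+  old=⊥  +wl: 3,4
  step 7. node 6  ⊔preds=+  new=+  old=⊥  +wl: 
  step 8. node 1  ⊔preds=+  new=−  old=⊥  +wl: 0,6
  step 9. node 3  ⊔preds=+  new=⊤  old=+  +wl: 5
  step 10. node 4  ⊔preds=+  new=+  stable
  step 11. node 0  ⊔preds=−  new=+  old=⊥  +wl: 3
  step 12. node 6  ⊔preds=⊤  new=⊤  old=+  +wl: 1
  step 13. node 5  ⊔preds=⊤  new=⊤  old=+  +wl: 4,6
  step 14. node 3  ⊔preds=⊤  new=⊤  stable
  step 15. node 1  ⊔preds=⊤  new=⊤  old=−  +wl: 0
  step 16. node 4  ⊔preds=⊤  new=+  stable
  step 17. node 6  ⊔preds=⊤  new=⊤  stable
  step 18. node 0  ⊔preds=⊤  new=⊤  old=+  +wl: 3,6
  step 19. node 3  ⊔preds=⊤  new=⊤  stable
  step 20. node 6  ⊔preds=⊤  new=⊤  stable

Least fixpoint reached:
  node 0: ⊤
  node 1: ⊤
  node 2: +
  node 3: ⊤
  node 4: +
  node 5: ⊤
  node 6: ⊤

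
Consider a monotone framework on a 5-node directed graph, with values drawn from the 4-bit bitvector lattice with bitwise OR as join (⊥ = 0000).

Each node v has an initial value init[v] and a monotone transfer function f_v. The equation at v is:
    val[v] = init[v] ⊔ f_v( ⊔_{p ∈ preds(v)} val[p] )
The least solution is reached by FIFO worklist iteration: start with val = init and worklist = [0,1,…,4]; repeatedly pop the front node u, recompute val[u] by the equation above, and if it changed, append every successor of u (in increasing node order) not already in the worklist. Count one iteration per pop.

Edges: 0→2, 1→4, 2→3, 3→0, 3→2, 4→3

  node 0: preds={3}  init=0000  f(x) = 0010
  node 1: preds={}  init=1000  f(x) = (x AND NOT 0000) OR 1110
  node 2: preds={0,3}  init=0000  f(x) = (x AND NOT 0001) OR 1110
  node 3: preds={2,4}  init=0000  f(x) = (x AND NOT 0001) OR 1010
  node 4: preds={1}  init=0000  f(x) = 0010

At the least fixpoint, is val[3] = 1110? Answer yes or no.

Iteration log — 8 steps:
  step 1. node 0  ⊔preds=0000  new=0010  old=0000  +wl: 
  step 2. node 1  ⊔preds=0000  new=1110  old=1000  +wl: 
  step 3. node 2  ⊔preds=0010  new=1110  old=0000  +wl: 
  step 4. node 3  ⊔preds=1110  new=1110  old=0000  +wl: 0,2
  step 5. node 4  ⊔preds=1110  new=0010  old=0000  +wl: 3
  step 6. node 0  ⊔preds=1110  new=0010  stable
  step 7. node 2  ⊔preds=1110  new=1110  stable
  step 8. node 3  ⊔preds=1110  new=1110  stable

Least fixpoint reached:
  node 0: 0010
  node 1: 1110
  node 2: 1110
  node 3: 1110
  node 4: 0010

yes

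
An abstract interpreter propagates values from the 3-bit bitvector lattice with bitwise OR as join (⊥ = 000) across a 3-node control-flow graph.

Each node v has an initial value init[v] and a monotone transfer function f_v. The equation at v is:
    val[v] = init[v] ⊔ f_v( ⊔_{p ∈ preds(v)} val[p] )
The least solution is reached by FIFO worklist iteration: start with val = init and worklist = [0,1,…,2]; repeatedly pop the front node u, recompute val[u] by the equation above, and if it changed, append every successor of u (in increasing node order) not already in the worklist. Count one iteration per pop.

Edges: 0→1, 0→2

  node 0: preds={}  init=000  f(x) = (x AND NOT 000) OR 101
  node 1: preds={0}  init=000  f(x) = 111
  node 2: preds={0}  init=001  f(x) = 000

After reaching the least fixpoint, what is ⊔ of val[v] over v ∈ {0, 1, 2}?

111

Iteration log — 3 steps:
  step 1. node 0  ⊔preds=000  new=101  old=000  +wl: 
  step 2. node 1  ⊔preds=101  new=111  old=000  +wl: 
  step 3. node 2  ⊔preds=101  new=001  stable

Least fixpoint reached:
  node 0: 101
  node 1: 111
  node 2: 001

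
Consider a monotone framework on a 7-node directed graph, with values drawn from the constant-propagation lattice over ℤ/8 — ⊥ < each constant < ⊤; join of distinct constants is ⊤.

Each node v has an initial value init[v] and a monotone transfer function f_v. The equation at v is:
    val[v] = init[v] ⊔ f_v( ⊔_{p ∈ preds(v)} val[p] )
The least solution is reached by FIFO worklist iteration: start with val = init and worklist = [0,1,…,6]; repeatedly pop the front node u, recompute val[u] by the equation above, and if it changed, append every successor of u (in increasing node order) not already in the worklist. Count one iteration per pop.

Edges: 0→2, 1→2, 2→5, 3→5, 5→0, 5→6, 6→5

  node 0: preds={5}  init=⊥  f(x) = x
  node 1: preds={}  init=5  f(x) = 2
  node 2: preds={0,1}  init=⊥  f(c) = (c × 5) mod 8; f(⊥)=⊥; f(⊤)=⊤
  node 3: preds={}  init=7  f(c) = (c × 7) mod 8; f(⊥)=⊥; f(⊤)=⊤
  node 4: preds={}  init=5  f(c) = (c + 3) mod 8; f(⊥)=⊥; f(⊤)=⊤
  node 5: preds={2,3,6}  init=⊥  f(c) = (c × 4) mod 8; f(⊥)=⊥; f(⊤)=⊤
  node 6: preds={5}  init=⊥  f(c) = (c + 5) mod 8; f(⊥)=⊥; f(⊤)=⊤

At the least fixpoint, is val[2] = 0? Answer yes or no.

Iteration log — 10 steps:
  step 1. node 0  ⊔preds=⊥  new=⊥  stable
  step 2. node 1  ⊔preds=⊥  new=⊤  old=5  +wl: 
  step 3. node 2  ⊔preds=⊤  new=⊤  old=⊥  +wl: 
  step 4. node 3  ⊔preds=⊥  new=7  stable
  step 5. node 4  ⊔preds=⊥  new=5  stable
  step 6. node 5  ⊔preds=⊤  new=⊤  old=⊥  +wl: 0
  step 7. node 6  ⊔preds=⊤  new=⊤  old=⊥  +wl: 5
  step 8. node 0  ⊔preds=⊤  new=⊤  old=⊥  +wl: 2
  step 9. node 5  ⊔preds=⊤  new=⊤  stable
  step 10. node 2  ⊔preds=⊤  new=⊤  stable

Least fixpoint reached:
  node 0: ⊤
  node 1: ⊤
  node 2: ⊤
  node 3: 7
  node 4: 5
  node 5: ⊤
  node 6: ⊤

no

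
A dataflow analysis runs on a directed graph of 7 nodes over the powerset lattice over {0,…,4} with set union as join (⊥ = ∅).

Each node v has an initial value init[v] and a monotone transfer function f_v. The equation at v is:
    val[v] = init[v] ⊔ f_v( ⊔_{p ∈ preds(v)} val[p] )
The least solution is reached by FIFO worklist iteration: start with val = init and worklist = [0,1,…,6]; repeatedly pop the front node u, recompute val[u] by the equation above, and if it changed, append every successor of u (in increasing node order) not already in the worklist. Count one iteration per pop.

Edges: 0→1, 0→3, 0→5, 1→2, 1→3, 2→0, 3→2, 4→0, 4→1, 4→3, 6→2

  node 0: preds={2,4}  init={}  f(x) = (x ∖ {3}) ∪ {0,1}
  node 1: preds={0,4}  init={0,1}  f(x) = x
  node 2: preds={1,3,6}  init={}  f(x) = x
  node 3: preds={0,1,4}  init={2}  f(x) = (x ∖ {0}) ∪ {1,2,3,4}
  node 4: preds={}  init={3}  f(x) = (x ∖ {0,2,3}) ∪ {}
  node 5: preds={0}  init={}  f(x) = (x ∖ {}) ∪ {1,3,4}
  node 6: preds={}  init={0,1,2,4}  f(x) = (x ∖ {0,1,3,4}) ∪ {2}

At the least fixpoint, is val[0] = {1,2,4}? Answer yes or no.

no

Worklist (13 pops):
  #1 pop 0: in={3} → {0,1} (was {}); enqueue []
  #2 pop 1: in={0,1,3} → {0,1,3} (was {0,1}); enqueue []
  #3 pop 2: in={0,1,2,3,4} → {0,1,2,3,4} (was {}); enqueue [0]
  #4 pop 3: in={0,1,3} → {1,2,3,4} (was {2}); enqueue [2]
  #5 pop 4: in={} → {3} (no change)
  #6 pop 5: in={0,1} → {0,1,3,4} (was {}); enqueue []
  #7 pop 6: in={} → {0,1,2,4} (no change)
  #8 pop 0: in={0,1,2,3,4} → {0,1,2,4} (was {0,1}); enqueue [1,3,5]
  #9 pop 2: in={0,1,2,3,4} → {0,1,2,3,4} (no change)
  #10 pop 1: in={0,1,2,3,4} → {0,1,2,3,4} (was {0,1,3}); enqueue [2]
  #11 pop 3: in={0,1,2,3,4} → {1,2,3,4} (no change)
  #12 pop 5: in={0,1,2,4} → {0,1,2,3,4} (was {0,1,3,4}); enqueue []
  #13 pop 2: in={0,1,2,3,4} → {0,1,2,3,4} (no change)

Fixpoint:
  val[0] = {0,1,2,4}
  val[1] = {0,1,2,3,4}
  val[2] = {0,1,2,3,4}
  val[3] = {1,2,3,4}
  val[4] = {3}
  val[5] = {0,1,2,3,4}
  val[6] = {0,1,2,4}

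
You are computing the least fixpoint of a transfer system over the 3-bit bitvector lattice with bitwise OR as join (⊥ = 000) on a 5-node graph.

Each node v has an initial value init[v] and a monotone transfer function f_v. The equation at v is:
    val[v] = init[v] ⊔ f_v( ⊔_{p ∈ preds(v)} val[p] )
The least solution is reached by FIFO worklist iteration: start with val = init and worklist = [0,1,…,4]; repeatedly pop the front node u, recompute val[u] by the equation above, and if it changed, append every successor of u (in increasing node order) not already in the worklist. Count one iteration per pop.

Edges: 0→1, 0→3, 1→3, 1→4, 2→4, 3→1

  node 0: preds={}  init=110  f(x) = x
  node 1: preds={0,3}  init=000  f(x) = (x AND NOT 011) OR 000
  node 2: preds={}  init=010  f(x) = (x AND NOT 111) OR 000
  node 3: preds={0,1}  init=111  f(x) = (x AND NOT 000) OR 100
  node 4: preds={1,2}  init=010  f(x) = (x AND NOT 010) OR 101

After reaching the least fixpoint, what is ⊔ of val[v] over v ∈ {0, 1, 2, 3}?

Iteration log — 5 steps:
  step 1. node 0  ⊔preds=000  new=110  stable
  step 2. node 1  ⊔preds=111  new=100  old=000  +wl: 
  step 3. node 2  ⊔preds=000  new=010  stable
  step 4. node 3  ⊔preds=110  new=111  stable
  step 5. node 4  ⊔preds=110  new=111  old=010  +wl: 

Least fixpoint reached:
  node 0: 110
  node 1: 100
  node 2: 010
  node 3: 111
  node 4: 111

111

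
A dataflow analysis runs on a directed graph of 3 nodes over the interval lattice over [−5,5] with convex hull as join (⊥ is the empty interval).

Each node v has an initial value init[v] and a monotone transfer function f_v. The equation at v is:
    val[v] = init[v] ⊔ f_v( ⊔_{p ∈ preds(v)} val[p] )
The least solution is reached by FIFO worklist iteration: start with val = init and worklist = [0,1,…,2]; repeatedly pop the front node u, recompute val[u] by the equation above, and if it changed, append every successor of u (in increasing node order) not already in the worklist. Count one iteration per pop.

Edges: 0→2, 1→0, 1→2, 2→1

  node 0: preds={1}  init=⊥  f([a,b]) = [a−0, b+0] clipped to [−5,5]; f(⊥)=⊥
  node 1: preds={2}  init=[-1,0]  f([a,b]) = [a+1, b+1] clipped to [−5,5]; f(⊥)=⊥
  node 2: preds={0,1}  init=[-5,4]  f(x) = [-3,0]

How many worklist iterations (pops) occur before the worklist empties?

Trace (5 dequeues):
  [1] u=0 | in [-1,0] | out [-1,0] | prev ⊥ | push {}
  [2] u=1 | in [-5,4] | out [-4,5] | prev [-1,0] | push {0}
  [3] u=2 | in [-4,5] | out [-5,4] | ==
  [4] u=0 | in [-4,5] | out [-4,5] | prev [-1,0] | push {2}
  [5] u=2 | in [-4,5] | out [-5,4] | ==

Converged values:
  [0] [-4,5]
  [1] [-4,5]
  [2] [-5,4]

5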